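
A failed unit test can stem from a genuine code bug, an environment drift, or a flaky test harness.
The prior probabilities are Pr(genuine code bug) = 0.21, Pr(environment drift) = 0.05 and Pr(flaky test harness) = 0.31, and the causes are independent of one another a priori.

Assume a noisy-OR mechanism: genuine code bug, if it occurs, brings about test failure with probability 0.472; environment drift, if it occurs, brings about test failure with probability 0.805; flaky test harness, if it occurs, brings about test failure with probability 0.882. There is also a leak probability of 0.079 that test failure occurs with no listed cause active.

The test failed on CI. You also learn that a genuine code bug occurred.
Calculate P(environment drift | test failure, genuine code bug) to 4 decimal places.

Under noisy-OR, P(test failure | causes) = 1 − (1−0.079)·∏(1−qᵢ) over the active causes.
P(test failure | genuine code bug) = 0.513712×0.95×0.69 + 0.942618×0.95×0.31 + 0.905174×0.05×0.69 + 0.988811×0.05×0.31 = 0.336738 + 0.277601 + 0.031229 + 0.015327 = 0.660895
Of this, 0.046556 comes from 0.031229 + 0.015327 (the environment drift=true cases).
Hence the posterior is 0.046556/0.660895 ≈ 0.0704.

P(environment drift | test failure, genuine code bug) ≈ 0.0704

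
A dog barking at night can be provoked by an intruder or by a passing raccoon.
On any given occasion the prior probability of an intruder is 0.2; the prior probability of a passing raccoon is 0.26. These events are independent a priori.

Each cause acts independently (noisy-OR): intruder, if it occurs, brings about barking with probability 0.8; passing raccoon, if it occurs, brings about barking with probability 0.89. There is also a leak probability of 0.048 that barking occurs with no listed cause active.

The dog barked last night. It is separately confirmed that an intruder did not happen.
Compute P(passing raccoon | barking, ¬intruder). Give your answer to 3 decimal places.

Under noisy-OR, P(barking | causes) = 1 − (1−0.048)·∏(1−qᵢ) over the active causes.
P(barking | ¬intruder) = 0.048·0.74 + 0.89528·0.26 = 0.035520 + 0.232773 = 0.268293
Of this, 0.232773 comes from 0.89528·0.26 (the passing raccoon=true cases).
P(passing raccoon | barking, ¬intruder) = 0.232773 / 0.268293 ≈ 0.868

P(passing raccoon | barking, ¬intruder) ≈ 0.868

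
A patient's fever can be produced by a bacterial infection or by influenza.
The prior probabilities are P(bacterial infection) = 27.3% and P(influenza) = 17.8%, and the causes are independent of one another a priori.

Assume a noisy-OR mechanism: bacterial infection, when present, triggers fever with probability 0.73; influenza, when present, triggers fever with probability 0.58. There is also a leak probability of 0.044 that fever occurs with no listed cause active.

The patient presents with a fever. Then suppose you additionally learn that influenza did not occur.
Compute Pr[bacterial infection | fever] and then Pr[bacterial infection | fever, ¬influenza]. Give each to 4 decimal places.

Pr[bacterial infection | fever] ≈ 0.6691; Pr[bacterial infection | fever, ¬influenza] ≈ 0.8636

Under noisy-OR, P(fever | causes) = 1 − (1−0.044)·∏(1−qᵢ) over the active causes.
Enumerate the 4 (bacterial infection, influenza) configurations and weight by the priors:
  P(fever) = 0.044·0.727·0.822 + 0.59848·0.727·0.178 + 0.74188·0.273·0.822 + 0.89159·0.273·0.178
        = 0.026294 + 0.077447 + 0.166482 + 0.043326 = 0.313549
Keeping only the bacterial infection-present terms gives 0.209808, so
  P(bacterial infection | fever) = 0.209808 / 0.313549 ≈ 0.6691

Now condition on the additional information:
By total probability over both values of bacterial infection:
  P(fever | ¬influenza) = 0.044×0.727 + 0.74188×0.273
        = 0.031988 + 0.202533 = 0.234521
Keeping only the bacterial infection-present terms gives 0.202533, so
  P(bacterial infection | fever, ¬influenza) = 0.202533 / 0.234521 ≈ 0.8636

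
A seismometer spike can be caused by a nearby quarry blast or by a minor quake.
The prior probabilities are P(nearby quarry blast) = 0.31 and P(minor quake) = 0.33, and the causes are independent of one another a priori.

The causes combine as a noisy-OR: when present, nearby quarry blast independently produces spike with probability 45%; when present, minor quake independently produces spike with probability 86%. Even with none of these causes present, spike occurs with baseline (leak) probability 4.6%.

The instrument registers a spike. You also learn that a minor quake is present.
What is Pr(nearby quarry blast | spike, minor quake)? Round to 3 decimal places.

Under noisy-OR, P(spike | causes) = 1 − (1−0.046)·∏(1−qᵢ) over the active causes.
Weight on nearby quarry blast=true, given the evidence: 0.926542*0.31 = 0.287228
The normalizing constant is 0.86644*0.69 + 0.926542*0.31 = 0.885072
Posterior = 0.287228 / 0.885072 ≈ 0.325

Pr(nearby quarry blast | spike, minor quake) ≈ 0.325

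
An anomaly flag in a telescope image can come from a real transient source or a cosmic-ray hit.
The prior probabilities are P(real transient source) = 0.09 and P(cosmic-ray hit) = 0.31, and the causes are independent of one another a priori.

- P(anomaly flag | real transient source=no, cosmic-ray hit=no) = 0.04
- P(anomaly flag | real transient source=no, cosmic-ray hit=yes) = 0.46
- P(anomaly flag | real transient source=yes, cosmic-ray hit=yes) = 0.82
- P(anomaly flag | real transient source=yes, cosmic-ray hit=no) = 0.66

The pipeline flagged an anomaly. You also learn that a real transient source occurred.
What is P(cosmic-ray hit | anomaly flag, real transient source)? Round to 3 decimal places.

P(anomaly flag | real transient source) = 0.66*0.69 + 0.82*0.31 = 0.455400 + 0.254200 = 0.709600
Restricting to configurations with cosmic-ray hit present: 0.82*0.31 = 0.254200.
Hence the posterior is 0.254200/0.709600 ≈ 0.358.

P(cosmic-ray hit | anomaly flag, real transient source) ≈ 0.358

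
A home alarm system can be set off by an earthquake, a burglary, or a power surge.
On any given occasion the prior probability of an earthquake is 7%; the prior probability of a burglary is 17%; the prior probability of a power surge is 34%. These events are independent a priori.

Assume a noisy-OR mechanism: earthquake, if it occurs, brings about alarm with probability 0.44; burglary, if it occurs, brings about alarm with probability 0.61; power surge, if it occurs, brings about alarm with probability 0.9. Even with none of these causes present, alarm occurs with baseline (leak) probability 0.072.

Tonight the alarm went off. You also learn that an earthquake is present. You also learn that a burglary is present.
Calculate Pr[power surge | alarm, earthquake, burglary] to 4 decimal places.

Pr[power surge | alarm, earthquake, burglary] ≈ 0.3876

Under noisy-OR, P(alarm | causes) = 1 − (1−0.072)·∏(1−qᵢ) over the active causes.
Weight on power surge=true, given the evidence: 0.979732*0.34 = 0.333109
The normalizing constant is 0.797325*0.66 + 0.979732*0.34 = 0.859343
Posterior = 0.333109 / 0.859343 ≈ 0.3876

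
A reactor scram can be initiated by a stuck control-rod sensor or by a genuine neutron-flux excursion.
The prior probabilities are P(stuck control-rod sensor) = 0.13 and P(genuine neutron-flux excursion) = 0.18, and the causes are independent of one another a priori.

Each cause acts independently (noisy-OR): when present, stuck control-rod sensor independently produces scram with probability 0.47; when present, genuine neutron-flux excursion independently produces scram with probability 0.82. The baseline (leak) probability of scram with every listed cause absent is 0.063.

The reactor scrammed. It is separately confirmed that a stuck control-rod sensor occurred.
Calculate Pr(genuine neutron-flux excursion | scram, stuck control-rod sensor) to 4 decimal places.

Pr(genuine neutron-flux excursion | scram, stuck control-rod sensor) ≈ 0.2842

Under noisy-OR, P(scram | causes) = 1 − (1−0.063)·∏(1−qᵢ) over the active causes.
Enumerate both values of genuine neutron-flux excursion and weight by the priors:
  P(scram | stuck control-rod sensor) = 0.50339*0.82 + 0.91061*0.18
        = 0.412780 + 0.163910 = 0.576690
Keeping only the genuine neutron-flux excursion-present terms gives 0.163910, so
  P(genuine neutron-flux excursion | scram, stuck control-rod sensor) = 0.163910 / 0.576690 ≈ 0.2842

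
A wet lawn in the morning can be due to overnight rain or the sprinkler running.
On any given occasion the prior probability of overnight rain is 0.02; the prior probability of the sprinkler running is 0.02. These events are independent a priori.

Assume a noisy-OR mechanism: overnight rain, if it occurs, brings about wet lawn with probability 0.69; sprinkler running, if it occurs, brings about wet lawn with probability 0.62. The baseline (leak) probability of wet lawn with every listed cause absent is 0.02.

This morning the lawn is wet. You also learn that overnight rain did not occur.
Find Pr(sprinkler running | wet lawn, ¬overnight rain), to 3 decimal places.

Pr(sprinkler running | wet lawn, ¬overnight rain) ≈ 0.390

Under noisy-OR, P(wet lawn | causes) = 1 − (1−0.02)·∏(1−qᵢ) over the active causes.
Weight on sprinkler running=true, given the evidence: 0.6276×0.02 = 0.012552
Normalizer over all consistent configurations: 0.02×0.98 + 0.6276×0.02 = 0.032152
P(sprinkler running | wet lawn, ¬overnight rain) = 0.012552/0.032152 ≈ 0.390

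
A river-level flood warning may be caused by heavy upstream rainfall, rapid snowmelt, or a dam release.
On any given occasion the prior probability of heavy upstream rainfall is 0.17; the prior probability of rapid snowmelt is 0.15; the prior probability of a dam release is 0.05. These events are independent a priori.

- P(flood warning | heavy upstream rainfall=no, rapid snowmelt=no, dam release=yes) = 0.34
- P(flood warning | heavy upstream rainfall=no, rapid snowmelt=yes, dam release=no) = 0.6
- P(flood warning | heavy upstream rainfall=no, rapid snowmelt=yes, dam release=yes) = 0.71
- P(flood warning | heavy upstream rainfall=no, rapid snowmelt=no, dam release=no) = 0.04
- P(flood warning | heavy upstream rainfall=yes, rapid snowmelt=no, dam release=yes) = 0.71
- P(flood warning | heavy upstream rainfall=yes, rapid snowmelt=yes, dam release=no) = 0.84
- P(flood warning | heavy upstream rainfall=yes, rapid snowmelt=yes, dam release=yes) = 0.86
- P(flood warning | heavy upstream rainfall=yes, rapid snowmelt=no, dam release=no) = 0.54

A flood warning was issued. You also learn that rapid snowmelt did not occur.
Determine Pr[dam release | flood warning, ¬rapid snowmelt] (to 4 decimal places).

P(flood warning | ¬rapid snowmelt) = 0.04×0.83×0.95 + 0.34×0.83×0.05 + 0.54×0.17×0.95 + 0.71×0.17×0.05 = 0.031540 + 0.014110 + 0.087210 + 0.006035 = 0.138895
Of this, 0.020145 comes from 0.014110 + 0.006035 (the dam release=true cases).
Hence the posterior is 0.020145/0.138895 ≈ 0.1450.

Pr[dam release | flood warning, ¬rapid snowmelt] ≈ 0.1450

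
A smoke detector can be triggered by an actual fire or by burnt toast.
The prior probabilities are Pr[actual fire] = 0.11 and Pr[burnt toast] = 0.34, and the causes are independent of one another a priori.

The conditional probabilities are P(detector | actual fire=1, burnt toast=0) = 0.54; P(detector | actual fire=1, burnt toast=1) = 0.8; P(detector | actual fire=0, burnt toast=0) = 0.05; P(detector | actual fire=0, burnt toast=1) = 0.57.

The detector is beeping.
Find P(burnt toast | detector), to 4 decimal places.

P(detector) = 0.05×0.89×0.66 + 0.57×0.89×0.34 + 0.54×0.11×0.66 + 0.8×0.11×0.34 = 0.029370 + 0.172482 + 0.039204 + 0.029920 = 0.270976
Of this, 0.202402 comes from 0.172482 + 0.029920 (the burnt toast=true cases).
So P(burnt toast | detector) = 0.202402/0.270976 ≈ 0.7469.

P(burnt toast | detector) ≈ 0.7469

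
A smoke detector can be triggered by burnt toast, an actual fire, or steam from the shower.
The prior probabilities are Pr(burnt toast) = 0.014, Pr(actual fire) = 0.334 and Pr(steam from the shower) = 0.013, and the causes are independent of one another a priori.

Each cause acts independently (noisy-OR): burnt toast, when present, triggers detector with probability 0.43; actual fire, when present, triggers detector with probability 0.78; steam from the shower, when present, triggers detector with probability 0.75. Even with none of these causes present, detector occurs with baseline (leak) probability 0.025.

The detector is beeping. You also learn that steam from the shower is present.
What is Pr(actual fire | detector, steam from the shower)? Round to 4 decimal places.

Pr(actual fire | detector, steam from the shower) ≈ 0.3852

Under noisy-OR, P(detector | causes) = 1 − (1−0.025)·∏(1−qᵢ) over the active causes.
By total probability over the 4 (burnt toast, actual fire) configurations:
  P(detector | steam from the shower) = 0.75625×0.986×0.666 + 0.946375×0.986×0.334 + 0.861062×0.014×0.666 + 0.969434×0.014×0.334
        = 0.496611 + 0.311664 + 0.008029 + 0.004533 = 0.820837
Configurations with actual fire contribute 0.316197, so
  P(actual fire | detector, steam from the shower) = 0.316197 / 0.820837 ≈ 0.3852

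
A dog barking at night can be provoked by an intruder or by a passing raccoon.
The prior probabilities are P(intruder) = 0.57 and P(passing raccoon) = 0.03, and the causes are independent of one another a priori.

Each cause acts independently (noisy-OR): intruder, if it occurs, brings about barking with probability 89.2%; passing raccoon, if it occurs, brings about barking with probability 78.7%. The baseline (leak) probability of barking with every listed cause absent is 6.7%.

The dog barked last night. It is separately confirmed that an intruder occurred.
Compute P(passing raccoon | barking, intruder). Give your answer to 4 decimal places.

Under noisy-OR, P(barking | causes) = 1 − (1−0.067)·∏(1−qᵢ) over the active causes.
Numerator (weight on configurations with passing raccoon): 0.978537*0.03 = 0.029356
The normalizing constant is 0.899236*0.97 + 0.978537*0.03 = 0.901615
Posterior = 0.029356 / 0.901615 ≈ 0.0326

P(passing raccoon | barking, intruder) ≈ 0.0326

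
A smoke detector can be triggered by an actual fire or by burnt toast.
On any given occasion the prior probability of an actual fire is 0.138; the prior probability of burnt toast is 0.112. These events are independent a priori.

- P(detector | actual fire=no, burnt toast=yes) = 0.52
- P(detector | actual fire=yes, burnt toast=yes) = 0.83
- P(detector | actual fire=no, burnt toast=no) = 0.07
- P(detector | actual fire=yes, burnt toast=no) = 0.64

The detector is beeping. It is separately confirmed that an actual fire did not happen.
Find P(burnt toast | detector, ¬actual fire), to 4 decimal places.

P(detector | ¬actual fire) = 0.07*0.888 + 0.52*0.112 = 0.062160 + 0.058240 = 0.120400
Of this, 0.058240 comes from 0.52*0.112 (the burnt toast=true cases).
P(burnt toast | detector, ¬actual fire) = 0.058240 / 0.120400 ≈ 0.4837

P(burnt toast | detector, ¬actual fire) ≈ 0.4837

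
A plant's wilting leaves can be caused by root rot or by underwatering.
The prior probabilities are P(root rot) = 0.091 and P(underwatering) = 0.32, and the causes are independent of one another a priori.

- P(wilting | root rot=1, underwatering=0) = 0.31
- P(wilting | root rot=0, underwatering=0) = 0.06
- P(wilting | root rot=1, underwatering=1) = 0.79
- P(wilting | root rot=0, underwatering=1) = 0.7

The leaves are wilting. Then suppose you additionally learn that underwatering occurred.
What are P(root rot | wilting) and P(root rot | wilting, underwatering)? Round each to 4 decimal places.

P(root rot | wilting) ≈ 0.1491; P(root rot | wilting, underwatering) ≈ 0.1015

P(wilting) = 0.06*0.909*0.68 + 0.7*0.909*0.32 + 0.31*0.091*0.68 + 0.79*0.091*0.32 = 0.037087 + 0.203616 + 0.019183 + 0.023005 = 0.282891
Of this, 0.042188 comes from 0.019183 + 0.023005 (the root rot=true cases).
Hence the posterior is 0.042188/0.282891 ≈ 0.1491.

Now also conditioning on underwatering=true:
Weight on root rot=true, given the evidence: 0.79×0.091 = 0.071890
Normalizer over all consistent configurations: 0.7×0.909 + 0.79×0.091 = 0.708190
Posterior = 0.071890 / 0.708190 ≈ 0.1015
Conditioning on underwatering lowers the posterior on root rot: the classic explaining-away effect in a common-effect structure.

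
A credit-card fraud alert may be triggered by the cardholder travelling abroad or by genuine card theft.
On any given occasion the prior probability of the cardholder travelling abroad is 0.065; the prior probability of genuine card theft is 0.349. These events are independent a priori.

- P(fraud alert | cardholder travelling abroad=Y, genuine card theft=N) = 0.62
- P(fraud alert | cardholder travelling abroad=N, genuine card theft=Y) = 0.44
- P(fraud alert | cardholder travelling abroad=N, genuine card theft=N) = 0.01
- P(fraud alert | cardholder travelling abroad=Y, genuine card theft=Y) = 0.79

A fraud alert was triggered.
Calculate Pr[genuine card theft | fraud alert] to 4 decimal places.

Pr[genuine card theft | fraud alert] ≈ 0.8332

For the numerator, keep only genuine card theft=true terms: 0.143579 + 0.017921 = 0.161500
Normalizer over all consistent configurations: 0.01·0.935·0.651 + 0.44·0.935·0.349 + 0.62·0.065·0.651 + 0.79·0.065·0.349 = 0.193822
Posterior = 0.161500 / 0.193822 ≈ 0.8332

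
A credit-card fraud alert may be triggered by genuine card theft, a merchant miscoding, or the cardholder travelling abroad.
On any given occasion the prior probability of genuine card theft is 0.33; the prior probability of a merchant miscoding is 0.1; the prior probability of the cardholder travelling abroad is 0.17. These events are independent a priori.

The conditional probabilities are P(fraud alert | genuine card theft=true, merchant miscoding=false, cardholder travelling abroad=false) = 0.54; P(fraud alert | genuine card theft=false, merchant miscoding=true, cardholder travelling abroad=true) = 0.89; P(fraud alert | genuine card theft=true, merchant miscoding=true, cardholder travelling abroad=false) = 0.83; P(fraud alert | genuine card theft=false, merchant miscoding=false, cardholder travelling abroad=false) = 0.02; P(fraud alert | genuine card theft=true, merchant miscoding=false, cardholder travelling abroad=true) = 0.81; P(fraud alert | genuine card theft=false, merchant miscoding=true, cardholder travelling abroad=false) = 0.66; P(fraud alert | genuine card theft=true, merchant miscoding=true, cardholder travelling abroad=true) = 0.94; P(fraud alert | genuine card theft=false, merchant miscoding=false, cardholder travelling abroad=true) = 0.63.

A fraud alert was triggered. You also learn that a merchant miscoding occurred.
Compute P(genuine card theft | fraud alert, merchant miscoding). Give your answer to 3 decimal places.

Numerator (weight on configurations with genuine card theft): 0.227337 + 0.052734 = 0.280071
The normalizing constant is 0.66*0.67*0.83 + 0.89*0.67*0.17 + 0.83*0.33*0.83 + 0.94*0.33*0.17 = 0.748468
P(genuine card theft | fraud alert, merchant miscoding) = 0.280071/0.748468 ≈ 0.374

P(genuine card theft | fraud alert, merchant miscoding) ≈ 0.374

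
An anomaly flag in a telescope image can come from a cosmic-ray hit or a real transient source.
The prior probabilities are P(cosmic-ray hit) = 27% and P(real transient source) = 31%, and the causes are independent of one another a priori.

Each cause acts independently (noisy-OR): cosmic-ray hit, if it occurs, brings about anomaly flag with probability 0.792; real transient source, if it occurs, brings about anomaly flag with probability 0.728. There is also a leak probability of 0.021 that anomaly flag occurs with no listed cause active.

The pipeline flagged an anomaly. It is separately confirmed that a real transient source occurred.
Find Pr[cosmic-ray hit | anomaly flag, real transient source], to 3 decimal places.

Pr[cosmic-ray hit | anomaly flag, real transient source] ≈ 0.323

Under noisy-OR, P(anomaly flag | causes) = 1 − (1−0.021)·∏(1−qᵢ) over the active causes.
Weight on cosmic-ray hit=true, given the evidence: 0.944612×0.27 = 0.255045
The normalizing constant is 0.733712×0.73 + 0.944612×0.27 = 0.790655
P(cosmic-ray hit | anomaly flag, real transient source) = 0.255045/0.790655 ≈ 0.323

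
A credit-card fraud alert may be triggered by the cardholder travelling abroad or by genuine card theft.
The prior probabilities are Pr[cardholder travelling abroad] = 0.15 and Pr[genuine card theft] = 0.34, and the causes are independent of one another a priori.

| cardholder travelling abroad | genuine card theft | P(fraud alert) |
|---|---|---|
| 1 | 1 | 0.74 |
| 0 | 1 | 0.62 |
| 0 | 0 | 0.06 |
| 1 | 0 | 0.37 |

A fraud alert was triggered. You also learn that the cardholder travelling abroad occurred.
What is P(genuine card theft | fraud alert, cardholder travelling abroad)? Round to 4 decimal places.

P(fraud alert | cardholder travelling abroad) = 0.37×0.66 + 0.74×0.34 = 0.244200 + 0.251600 = 0.495800
Of this, 0.251600 comes from 0.74×0.34 (the genuine card theft=true cases).
Hence the posterior is 0.251600/0.495800 ≈ 0.5075.

P(genuine card theft | fraud alert, cardholder travelling abroad) ≈ 0.5075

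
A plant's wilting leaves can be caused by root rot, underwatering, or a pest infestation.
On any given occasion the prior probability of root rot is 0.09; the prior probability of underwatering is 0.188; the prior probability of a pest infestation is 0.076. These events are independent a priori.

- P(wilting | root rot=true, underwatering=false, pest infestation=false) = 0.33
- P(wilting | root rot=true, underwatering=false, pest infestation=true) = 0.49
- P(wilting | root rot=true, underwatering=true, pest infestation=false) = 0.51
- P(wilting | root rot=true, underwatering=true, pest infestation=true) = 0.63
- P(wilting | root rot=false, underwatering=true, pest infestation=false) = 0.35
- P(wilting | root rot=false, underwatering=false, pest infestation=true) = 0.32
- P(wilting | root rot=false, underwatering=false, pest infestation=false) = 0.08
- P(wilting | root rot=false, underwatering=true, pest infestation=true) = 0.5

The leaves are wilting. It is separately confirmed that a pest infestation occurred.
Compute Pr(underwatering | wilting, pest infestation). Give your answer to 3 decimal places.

Pr(underwatering | wilting, pest infestation) ≈ 0.261

P(wilting | pest infestation) = 0.32·0.91·0.812 + 0.5·0.91·0.188 + 0.49·0.09·0.812 + 0.63·0.09·0.188 = 0.236454 + 0.085540 + 0.035809 + 0.010660 = 0.368463
The underwatering-present share is 0.085540 + 0.010660 = 0.096200.
So P(underwatering | wilting, pest infestation) = 0.096200/0.368463 ≈ 0.261.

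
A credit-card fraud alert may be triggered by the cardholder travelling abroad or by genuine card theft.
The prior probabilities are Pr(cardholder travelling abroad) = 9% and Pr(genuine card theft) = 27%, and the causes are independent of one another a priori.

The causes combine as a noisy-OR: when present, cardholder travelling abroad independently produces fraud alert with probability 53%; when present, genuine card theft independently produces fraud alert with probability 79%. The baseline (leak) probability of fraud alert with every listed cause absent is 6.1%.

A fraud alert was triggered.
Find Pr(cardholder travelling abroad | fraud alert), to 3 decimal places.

Pr(cardholder travelling abroad | fraud alert) ≈ 0.198

Under noisy-OR, P(fraud alert | causes) = 1 − (1−0.061)·∏(1−qᵢ) over the active causes.
P(fraud alert) = 0.061*0.91*0.73 + 0.80281*0.91*0.27 + 0.55867*0.09*0.73 + 0.907321*0.09*0.27 = 0.040522 + 0.197250 + 0.036705 + 0.022048 = 0.296525
Restricting to configurations with cardholder travelling abroad present: 0.036705 + 0.022048 = 0.058753.
P(cardholder travelling abroad | fraud alert) = 0.058753 / 0.296525 ≈ 0.198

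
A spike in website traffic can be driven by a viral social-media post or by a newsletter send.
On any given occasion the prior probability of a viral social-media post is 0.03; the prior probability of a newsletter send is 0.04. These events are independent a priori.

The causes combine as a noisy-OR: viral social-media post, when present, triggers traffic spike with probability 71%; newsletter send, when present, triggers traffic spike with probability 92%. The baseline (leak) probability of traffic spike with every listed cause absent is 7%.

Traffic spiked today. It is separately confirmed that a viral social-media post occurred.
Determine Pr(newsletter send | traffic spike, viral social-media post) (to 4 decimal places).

Under noisy-OR, P(traffic spike | causes) = 1 − (1−0.07)·∏(1−qᵢ) over the active causes.
P(traffic spike | viral social-media post) = 0.7303·0.96 + 0.978424·0.04 = 0.701088 + 0.039137 = 0.740225
The newsletter send-present share is 0.978424·0.04 = 0.039137.
Hence the posterior is 0.039137/0.740225 ≈ 0.0529.

Pr(newsletter send | traffic spike, viral social-media post) ≈ 0.0529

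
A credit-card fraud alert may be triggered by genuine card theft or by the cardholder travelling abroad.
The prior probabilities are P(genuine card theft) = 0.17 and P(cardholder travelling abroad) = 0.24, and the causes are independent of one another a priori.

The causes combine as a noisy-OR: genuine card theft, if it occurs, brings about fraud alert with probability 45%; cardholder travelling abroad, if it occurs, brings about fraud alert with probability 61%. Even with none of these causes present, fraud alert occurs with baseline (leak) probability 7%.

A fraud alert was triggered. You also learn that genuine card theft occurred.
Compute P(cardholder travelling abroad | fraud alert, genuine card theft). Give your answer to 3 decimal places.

Under noisy-OR, P(fraud alert | causes) = 1 − (1−0.07)·∏(1−qᵢ) over the active causes.
P(fraud alert | genuine card theft) = 0.4885×0.76 + 0.800515×0.24 = 0.371260 + 0.192124 = 0.563384
The cardholder travelling abroad-present share is 0.800515×0.24 = 0.192124.
P(cardholder travelling abroad | fraud alert, genuine card theft) = 0.192124 / 0.563384 ≈ 0.341

P(cardholder travelling abroad | fraud alert, genuine card theft) ≈ 0.341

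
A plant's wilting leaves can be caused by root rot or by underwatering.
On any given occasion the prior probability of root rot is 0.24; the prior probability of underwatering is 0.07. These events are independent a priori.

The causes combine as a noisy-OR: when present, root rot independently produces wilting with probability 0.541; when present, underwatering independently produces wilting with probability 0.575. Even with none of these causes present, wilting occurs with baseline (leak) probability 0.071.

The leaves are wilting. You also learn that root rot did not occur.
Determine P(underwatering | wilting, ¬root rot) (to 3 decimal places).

Under noisy-OR, P(wilting | causes) = 1 − (1−0.071)·∏(1−qᵢ) over the active causes.
P(wilting | ¬root rot) = 0.071*0.93 + 0.605175*0.07 = 0.066030 + 0.042362 = 0.108392
The underwatering-present share is 0.605175*0.07 = 0.042362.
P(underwatering | wilting, ¬root rot) = 0.042362 / 0.108392 ≈ 0.391

P(underwatering | wilting, ¬root rot) ≈ 0.391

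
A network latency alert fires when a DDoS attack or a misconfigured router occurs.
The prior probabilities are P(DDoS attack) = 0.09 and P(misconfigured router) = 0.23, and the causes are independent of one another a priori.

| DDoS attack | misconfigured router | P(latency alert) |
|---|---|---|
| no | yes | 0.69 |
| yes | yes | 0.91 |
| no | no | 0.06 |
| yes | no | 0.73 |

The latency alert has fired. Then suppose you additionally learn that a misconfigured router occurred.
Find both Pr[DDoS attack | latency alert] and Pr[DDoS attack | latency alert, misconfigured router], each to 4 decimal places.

Pr[DDoS attack | latency alert] ≈ 0.2713; Pr[DDoS attack | latency alert, misconfigured router] ≈ 0.1154

By total probability over the 4 (DDoS attack, misconfigured router) configurations:
  P(latency alert) = 0.06×0.91×0.77 + 0.69×0.91×0.23 + 0.73×0.09×0.77 + 0.91×0.09×0.23
        = 0.042042 + 0.144417 + 0.050589 + 0.018837 = 0.255885
Keeping only the DDoS attack-present terms gives 0.069426, so
  P(DDoS attack | latency alert) = 0.069426 / 0.255885 ≈ 0.2713

Now condition on the additional information:
Enumerate both values of DDoS attack and weight by the priors:
  P(latency alert | misconfigured router) = 0.69·0.91 + 0.91·0.09
        = 0.627900 + 0.081900 = 0.709800
The terms with DDoS attack present sum to 0.081900, so
  P(DDoS attack | latency alert, misconfigured router) = 0.081900 / 0.709800 ≈ 0.1154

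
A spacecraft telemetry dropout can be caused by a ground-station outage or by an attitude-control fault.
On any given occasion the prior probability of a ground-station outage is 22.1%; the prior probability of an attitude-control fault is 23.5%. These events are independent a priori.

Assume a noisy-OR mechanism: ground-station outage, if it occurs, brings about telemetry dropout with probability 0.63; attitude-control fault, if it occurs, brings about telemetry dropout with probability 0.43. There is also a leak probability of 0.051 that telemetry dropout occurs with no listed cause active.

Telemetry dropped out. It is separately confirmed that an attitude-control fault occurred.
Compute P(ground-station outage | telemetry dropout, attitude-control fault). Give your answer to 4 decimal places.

Under noisy-OR, P(telemetry dropout | causes) = 1 − (1−0.051)·∏(1−qᵢ) over the active causes.
P(telemetry dropout | attitude-control fault) = 0.45907×0.779 + 0.799856×0.221 = 0.357616 + 0.176768 = 0.534384
Of this, 0.176768 comes from 0.799856×0.221 (the ground-station outage=true cases).
Hence the posterior is 0.176768/0.534384 ≈ 0.3308.

P(ground-station outage | telemetry dropout, attitude-control fault) ≈ 0.3308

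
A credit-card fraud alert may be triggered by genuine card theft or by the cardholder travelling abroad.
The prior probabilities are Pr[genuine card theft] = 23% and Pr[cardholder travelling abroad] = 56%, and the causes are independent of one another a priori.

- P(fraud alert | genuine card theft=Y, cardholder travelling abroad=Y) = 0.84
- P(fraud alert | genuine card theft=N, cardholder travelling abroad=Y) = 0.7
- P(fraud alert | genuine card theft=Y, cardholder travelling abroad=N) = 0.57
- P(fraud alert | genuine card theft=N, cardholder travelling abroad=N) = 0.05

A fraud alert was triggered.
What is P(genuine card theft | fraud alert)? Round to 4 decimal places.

P(genuine card theft | fraud alert) ≈ 0.3423

P(fraud alert) = 0.05×0.77×0.44 + 0.7×0.77×0.56 + 0.57×0.23×0.44 + 0.84×0.23×0.56 = 0.016940 + 0.301840 + 0.057684 + 0.108192 = 0.484656
Of this, 0.165876 comes from 0.057684 + 0.108192 (the genuine card theft=true cases).
Hence the posterior is 0.165876/0.484656 ≈ 0.3423.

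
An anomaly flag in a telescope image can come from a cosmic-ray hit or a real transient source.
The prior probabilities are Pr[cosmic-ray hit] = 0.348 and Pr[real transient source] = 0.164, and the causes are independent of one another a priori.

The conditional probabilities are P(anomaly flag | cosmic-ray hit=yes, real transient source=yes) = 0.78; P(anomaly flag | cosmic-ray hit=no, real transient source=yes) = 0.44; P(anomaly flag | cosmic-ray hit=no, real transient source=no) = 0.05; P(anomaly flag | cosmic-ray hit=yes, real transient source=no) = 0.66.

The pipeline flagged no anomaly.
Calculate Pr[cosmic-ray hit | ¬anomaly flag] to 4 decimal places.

Pr[cosmic-ray hit | ¬anomaly flag] ≈ 0.1617

Enumerate the 4 (cosmic-ray hit, real transient source) configurations and weight by the priors:
  P(¬anomaly flag) = 0.95×0.652×0.836 + 0.56×0.652×0.164 + 0.34×0.348×0.836 + 0.22×0.348×0.164
        = 0.517818 + 0.059880 + 0.098916 + 0.012556 = 0.689170
Keeping only the cosmic-ray hit-present terms gives 0.111472, so
  P(cosmic-ray hit | ¬anomaly flag) = 0.111472 / 0.689170 ≈ 0.1617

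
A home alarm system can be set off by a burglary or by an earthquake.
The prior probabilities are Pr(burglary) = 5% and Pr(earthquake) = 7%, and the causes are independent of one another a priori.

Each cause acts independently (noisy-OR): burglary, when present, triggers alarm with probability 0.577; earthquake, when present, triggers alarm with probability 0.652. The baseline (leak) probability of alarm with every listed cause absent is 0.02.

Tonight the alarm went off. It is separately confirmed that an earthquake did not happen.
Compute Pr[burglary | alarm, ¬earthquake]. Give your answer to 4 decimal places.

Under noisy-OR, P(alarm | causes) = 1 − (1−0.02)·∏(1−qᵢ) over the active causes.
Enumerate both values of burglary and weight by the priors:
  P(alarm | ¬earthquake) = 0.02*0.95 + 0.58546*0.05
        = 0.019000 + 0.029273 = 0.048273
Configurations with burglary contribute 0.029273, so
  P(burglary | alarm, ¬earthquake) = 0.029273 / 0.048273 ≈ 0.6064

Pr[burglary | alarm, ¬earthquake] ≈ 0.6064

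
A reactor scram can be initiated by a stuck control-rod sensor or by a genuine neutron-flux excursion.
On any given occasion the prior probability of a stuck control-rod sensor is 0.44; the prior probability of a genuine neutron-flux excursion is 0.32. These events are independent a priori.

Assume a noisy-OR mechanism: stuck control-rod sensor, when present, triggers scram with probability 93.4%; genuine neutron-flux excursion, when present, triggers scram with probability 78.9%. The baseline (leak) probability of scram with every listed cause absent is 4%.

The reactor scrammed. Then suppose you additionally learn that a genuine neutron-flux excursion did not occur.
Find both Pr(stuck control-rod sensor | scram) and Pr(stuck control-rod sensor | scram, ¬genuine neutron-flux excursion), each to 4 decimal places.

Pr(stuck control-rod sensor | scram) ≈ 0.7261; Pr(stuck control-rod sensor | scram, ¬genuine neutron-flux excursion) ≈ 0.9484

Under noisy-OR, P(scram | causes) = 1 − (1−0.04)·∏(1−qᵢ) over the active causes.
P(scram) = 0.04*0.56*0.68 + 0.79744*0.56*0.32 + 0.93664*0.44*0.68 + 0.986631*0.44*0.32 = 0.015232 + 0.142901 + 0.280243 + 0.138918 = 0.577294
Restricting to configurations with stuck control-rod sensor present: 0.280243 + 0.138918 = 0.419161.
Hence the posterior is 0.419161/0.577294 ≈ 0.7261.

Now condition on the additional information:
By total probability over both values of stuck control-rod sensor:
  P(scram | ¬genuine neutron-flux excursion) = 0.04·0.56 + 0.93664·0.44
        = 0.022400 + 0.412122 = 0.434522
Configurations with stuck control-rod sensor contribute 0.412122, so
  P(stuck control-rod sensor | scram, ¬genuine neutron-flux excursion) = 0.412122 / 0.434522 ≈ 0.9484
With genuine neutron-flux excursion excluded, stuck control-rod sensor must carry more of the explanatory weight for the scram.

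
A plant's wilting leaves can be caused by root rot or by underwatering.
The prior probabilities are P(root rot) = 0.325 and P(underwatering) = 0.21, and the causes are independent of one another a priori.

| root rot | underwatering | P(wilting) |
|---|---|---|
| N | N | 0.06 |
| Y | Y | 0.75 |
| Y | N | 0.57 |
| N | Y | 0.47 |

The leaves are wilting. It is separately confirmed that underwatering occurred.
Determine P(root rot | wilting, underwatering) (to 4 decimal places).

P(root rot | wilting, underwatering) ≈ 0.4345

P(wilting | underwatering) = 0.47×0.675 + 0.75×0.325 = 0.317250 + 0.243750 = 0.561000
Restricting to configurations with root rot present: 0.75×0.325 = 0.243750.
P(root rot | wilting, underwatering) = 0.243750 / 0.561000 ≈ 0.4345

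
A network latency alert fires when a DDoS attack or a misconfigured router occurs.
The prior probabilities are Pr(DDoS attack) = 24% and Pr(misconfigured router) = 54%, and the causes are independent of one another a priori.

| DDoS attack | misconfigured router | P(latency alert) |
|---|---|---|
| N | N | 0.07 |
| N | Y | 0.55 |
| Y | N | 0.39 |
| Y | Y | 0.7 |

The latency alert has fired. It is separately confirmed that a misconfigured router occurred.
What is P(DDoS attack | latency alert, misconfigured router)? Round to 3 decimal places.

P(DDoS attack | latency alert, misconfigured router) ≈ 0.287

P(latency alert | misconfigured router) = 0.55·0.76 + 0.7·0.24 = 0.418000 + 0.168000 = 0.586000
Of this, 0.168000 comes from 0.7·0.24 (the DDoS attack=true cases).
Hence the posterior is 0.168000/0.586000 ≈ 0.287.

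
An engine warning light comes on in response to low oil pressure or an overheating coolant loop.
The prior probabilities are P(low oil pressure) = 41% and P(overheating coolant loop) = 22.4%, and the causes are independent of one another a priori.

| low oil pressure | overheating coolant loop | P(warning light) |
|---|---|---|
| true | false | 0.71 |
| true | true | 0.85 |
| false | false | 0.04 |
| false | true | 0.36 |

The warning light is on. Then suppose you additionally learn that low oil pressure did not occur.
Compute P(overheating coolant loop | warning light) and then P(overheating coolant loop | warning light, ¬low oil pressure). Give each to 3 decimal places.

P(overheating coolant loop | warning light) ≈ 0.340; P(overheating coolant loop | warning light, ¬low oil pressure) ≈ 0.722

Numerator (weight on configurations with overheating coolant loop): 0.047578 + 0.078064 = 0.125642
Denominator P(warning light): 0.04·0.59·0.776 + 0.36·0.59·0.224 + 0.71·0.41·0.776 + 0.85·0.41·0.224 = 0.369850
P(overheating coolant loop | warning light) = 0.125642/0.369850 ≈ 0.340

Now also conditioning on low oil pressure≠true:
Numerator (weight on configurations with overheating coolant loop): 0.36×0.224 = 0.080640
The normalizing constant is 0.04×0.776 + 0.36×0.224 = 0.111680
Posterior = 0.080640 / 0.111680 ≈ 0.722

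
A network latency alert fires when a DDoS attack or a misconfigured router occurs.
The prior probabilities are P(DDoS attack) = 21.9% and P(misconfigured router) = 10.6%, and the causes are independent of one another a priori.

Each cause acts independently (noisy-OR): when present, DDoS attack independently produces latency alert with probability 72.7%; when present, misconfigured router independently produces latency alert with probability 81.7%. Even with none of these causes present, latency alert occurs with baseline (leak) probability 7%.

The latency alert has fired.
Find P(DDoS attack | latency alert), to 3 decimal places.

P(DDoS attack | latency alert) ≈ 0.589

Under noisy-OR, P(latency alert | causes) = 1 − (1−0.07)·∏(1−qᵢ) over the active causes.
By total probability over the 4 (DDoS attack, misconfigured router) configurations:
  P(latency alert) = 0.07·0.781·0.894 + 0.82981·0.781·0.106 + 0.74611·0.219·0.894 + 0.953538·0.219·0.106
        = 0.048875 + 0.068697 + 0.146078 + 0.022135 = 0.285785
The terms with DDoS attack present sum to 0.168213, so
  P(DDoS attack | latency alert) = 0.168213 / 0.285785 ≈ 0.589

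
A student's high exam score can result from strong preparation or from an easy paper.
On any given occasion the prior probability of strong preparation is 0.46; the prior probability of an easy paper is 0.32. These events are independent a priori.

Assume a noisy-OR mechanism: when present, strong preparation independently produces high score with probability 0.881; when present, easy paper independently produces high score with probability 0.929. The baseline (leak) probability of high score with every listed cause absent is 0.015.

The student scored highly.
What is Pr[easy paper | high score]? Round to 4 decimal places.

Pr[easy paper | high score] ≈ 0.5213

Under noisy-OR, P(high score | causes) = 1 − (1−0.015)·∏(1−qᵢ) over the active causes.
Enumerate the 4 (strong preparation, easy paper) configurations and weight by the priors:
  P(high score) = 0.015×0.54×0.68 + 0.930065×0.54×0.32 + 0.882785×0.46×0.68 + 0.991678×0.46×0.32
        = 0.005508 + 0.160715 + 0.276135 + 0.145975 = 0.588333
Configurations with easy paper contribute 0.306690, so
  P(easy paper | high score) = 0.306690 / 0.588333 ≈ 0.5213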